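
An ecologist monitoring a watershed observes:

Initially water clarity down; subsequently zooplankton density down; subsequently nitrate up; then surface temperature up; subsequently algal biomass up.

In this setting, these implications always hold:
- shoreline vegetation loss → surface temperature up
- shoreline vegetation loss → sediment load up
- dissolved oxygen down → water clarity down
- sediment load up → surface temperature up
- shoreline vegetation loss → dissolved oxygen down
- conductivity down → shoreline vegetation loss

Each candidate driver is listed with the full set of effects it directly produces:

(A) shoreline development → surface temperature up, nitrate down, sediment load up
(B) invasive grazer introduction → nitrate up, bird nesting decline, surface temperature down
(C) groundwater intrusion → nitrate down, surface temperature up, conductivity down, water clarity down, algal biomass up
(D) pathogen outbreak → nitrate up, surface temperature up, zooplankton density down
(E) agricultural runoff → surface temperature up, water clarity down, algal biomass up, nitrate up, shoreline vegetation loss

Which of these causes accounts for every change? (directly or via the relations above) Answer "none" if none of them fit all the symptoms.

Per-candidate check:
(A) shoreline development — fails on water clarity down, zooplankton density down, nitrate up, algal biomass up (predicts nitrate down, not nitrate up)
(B) invasive grazer introduction — water clarity down NO; zooplankton density down NO; nitrate up yes; surface temperature up NO; algal biomass up NO
(C) groundwater intrusion — water clarity down yes; zooplankton density down NO; nitrate up NO; surface temperature up yes; algal biomass up yes
(D) pathogen outbreak — water clarity down NO; zooplankton density down yes; nitrate up yes; surface temperature up yes; algal biomass up NO
(E) agricultural runoff — water clarity down yes; zooplankton density down NO; nitrate up yes; surface temperature up yes; algal biomass up yes
Every candidate fails on at least one observation.

none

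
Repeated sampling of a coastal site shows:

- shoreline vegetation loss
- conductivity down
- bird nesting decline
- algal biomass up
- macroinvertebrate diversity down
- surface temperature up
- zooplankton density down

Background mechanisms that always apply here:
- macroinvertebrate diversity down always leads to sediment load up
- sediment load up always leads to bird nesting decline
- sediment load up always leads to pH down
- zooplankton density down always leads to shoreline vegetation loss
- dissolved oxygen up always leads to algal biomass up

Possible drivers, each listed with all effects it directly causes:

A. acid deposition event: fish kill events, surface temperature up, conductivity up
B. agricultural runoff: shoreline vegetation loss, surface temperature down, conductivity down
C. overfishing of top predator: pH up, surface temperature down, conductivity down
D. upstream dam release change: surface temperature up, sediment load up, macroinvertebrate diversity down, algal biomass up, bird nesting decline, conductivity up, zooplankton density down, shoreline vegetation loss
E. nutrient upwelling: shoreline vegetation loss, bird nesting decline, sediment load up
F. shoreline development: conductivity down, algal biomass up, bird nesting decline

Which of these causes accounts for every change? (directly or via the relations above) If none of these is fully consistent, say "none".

For each candidate, compare predicted effects to what was observed:
(A) acid deposition event — fails on shoreline vegetation loss, conductivity down, bird nesting decline, algal biomass up, macroinvertebrate diversity down, zooplankton density down (predicts conductivity up, not conductivity down)
(B) agricultural runoff — fails on bird nesting decline, algal biomass up, macroinvertebrate diversity down, surface temperature up, zooplankton density down (predicts surface temperature down, not surface temperature up)
(C) overfishing of top predator — shoreline vegetation loss NO; conductivity down yes; bird nesting decline NO; algal biomass up NO; macroinvertebrate diversity down NO; surface temperature up NO; zooplankton density down NO
(D) upstream dam release change — shoreline vegetation loss yes; conductivity down NO; bird nesting decline yes; algal biomass up yes; macroinvertebrate diversity down yes; surface temperature up yes; zooplankton density down yes
(E) nutrient upwelling — shoreline vegetation loss yes; conductivity down NO; bird nesting decline yes; algal biomass up NO; macroinvertebrate diversity down NO; surface temperature up NO; zooplankton density down NO
(F) shoreline development — does not account for shoreline vegetation loss, macroinvertebrate diversity down, surface temperature up, zooplankton density down
No candidate is consistent with all observations.

none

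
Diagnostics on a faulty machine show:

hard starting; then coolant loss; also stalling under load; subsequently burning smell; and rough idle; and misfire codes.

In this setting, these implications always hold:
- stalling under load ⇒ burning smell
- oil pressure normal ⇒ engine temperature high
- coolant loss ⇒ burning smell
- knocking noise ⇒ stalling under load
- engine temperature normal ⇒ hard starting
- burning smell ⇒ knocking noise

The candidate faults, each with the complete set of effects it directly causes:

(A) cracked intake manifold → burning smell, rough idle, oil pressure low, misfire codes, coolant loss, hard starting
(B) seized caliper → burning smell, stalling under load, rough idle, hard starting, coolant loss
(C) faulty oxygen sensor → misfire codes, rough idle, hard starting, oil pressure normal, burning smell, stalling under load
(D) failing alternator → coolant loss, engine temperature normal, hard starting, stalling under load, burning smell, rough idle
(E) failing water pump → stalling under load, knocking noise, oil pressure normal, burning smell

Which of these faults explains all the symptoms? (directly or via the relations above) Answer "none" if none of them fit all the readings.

Per-candidate check:
(A) cracked intake manifold — hard starting match; coolant loss match; stalling under load match (through burning smell → knocking noise → stalling under load); burning smell match; rough idle match; misfire codes match
(B) seized caliper — hard starting match; coolant loss match; stalling under load match; burning smell match; rough idle match; misfire codes miss
(C) faulty oxygen sensor — hard starting match; coolant loss miss; stalling under load match; burning smell match; rough idle match; misfire codes match
(D) failing alternator — hard starting match; coolant loss match; stalling under load match; burning smell match; rough idle match; misfire codes miss
(E) failing water pump — hard starting miss; coolant loss miss; stalling under load match; burning smell match; rough idle miss; misfire codes miss
(A) alone accounts for all the evidence.

A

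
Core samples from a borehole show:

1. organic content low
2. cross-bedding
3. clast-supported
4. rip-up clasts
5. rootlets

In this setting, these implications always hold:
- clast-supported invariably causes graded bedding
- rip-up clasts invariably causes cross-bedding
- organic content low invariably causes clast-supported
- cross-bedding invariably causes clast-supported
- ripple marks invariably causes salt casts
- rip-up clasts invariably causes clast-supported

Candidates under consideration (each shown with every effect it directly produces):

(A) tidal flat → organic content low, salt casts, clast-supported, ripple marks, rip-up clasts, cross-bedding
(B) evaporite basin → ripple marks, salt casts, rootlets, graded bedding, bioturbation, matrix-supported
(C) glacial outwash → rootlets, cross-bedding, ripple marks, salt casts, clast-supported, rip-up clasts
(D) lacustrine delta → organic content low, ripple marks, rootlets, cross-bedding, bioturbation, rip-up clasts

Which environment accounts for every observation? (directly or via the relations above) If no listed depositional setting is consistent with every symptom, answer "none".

Per-candidate check:
(A) tidal flat — organic content low match; cross-bedding match; clast-supported match; rip-up clasts match; rootlets miss
(B) evaporite basin — fails on organic content low, cross-bedding, clast-supported, rip-up clasts (predicts matrix-supported, not clast-supported)
(C) glacial outwash — organic content low miss; cross-bedding match; clast-supported match; rip-up clasts match; rootlets match
(D) lacustrine delta — organic content low match; cross-bedding match; clast-supported match (by cross-bedding → clast-supported); rip-up clasts match; rootlets match
(D) is the only candidate with no mismatches.

D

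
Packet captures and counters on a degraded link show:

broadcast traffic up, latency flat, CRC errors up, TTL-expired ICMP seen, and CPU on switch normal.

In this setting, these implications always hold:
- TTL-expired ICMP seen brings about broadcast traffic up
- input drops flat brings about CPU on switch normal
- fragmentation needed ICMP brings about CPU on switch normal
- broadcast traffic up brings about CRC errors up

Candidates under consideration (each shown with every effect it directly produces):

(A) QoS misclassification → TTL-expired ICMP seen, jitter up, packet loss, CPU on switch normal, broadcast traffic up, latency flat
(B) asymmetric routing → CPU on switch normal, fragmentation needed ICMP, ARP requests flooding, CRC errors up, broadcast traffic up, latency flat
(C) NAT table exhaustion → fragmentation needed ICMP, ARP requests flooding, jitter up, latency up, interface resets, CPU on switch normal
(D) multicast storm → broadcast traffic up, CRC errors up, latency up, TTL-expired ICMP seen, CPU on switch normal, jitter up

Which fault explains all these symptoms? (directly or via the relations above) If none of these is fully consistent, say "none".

A

Testing each hypothesis:
(A) QoS misclassification — broadcast traffic up match; latency flat match; CRC errors up match (through broadcast traffic up → CRC errors up); TTL-expired ICMP seen match; CPU on switch normal match
(B) asymmetric routing — broadcast traffic up match; latency flat match; CRC errors up match; TTL-expired ICMP seen miss; CPU on switch normal match
(C) NAT table exhaustion — fails on broadcast traffic up, latency flat, CRC errors up, TTL-expired ICMP seen (predicts latency up, not latency flat)
(D) multicast storm — fails on latency flat (predicts latency up, not latency flat)
(A) is the only candidate with no mismatches.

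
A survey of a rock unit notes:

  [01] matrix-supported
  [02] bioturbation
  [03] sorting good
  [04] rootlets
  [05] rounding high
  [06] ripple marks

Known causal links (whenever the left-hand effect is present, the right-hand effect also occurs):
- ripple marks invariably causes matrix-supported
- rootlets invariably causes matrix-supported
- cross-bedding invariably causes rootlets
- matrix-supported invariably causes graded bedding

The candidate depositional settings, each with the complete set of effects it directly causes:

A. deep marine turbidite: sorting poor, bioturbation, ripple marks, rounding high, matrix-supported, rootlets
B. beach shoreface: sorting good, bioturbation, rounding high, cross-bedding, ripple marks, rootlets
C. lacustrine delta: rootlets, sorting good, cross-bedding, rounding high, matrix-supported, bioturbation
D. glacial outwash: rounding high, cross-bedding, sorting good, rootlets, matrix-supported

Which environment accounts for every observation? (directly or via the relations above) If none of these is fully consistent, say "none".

B

For each candidate, compare predicted effects to what was observed:
(A) deep marine turbidite — matrix-supported +; bioturbation +; sorting good -; rootlets +; rounding high +; ripple marks +
(B) beach shoreface — accounts for every observation (matrix-supported through rootlets → matrix-supported)
(C) lacustrine delta — does not account for ripple marks
(D) glacial outwash — does not account for bioturbation, ripple marks
(B) is the only candidate with no mismatches.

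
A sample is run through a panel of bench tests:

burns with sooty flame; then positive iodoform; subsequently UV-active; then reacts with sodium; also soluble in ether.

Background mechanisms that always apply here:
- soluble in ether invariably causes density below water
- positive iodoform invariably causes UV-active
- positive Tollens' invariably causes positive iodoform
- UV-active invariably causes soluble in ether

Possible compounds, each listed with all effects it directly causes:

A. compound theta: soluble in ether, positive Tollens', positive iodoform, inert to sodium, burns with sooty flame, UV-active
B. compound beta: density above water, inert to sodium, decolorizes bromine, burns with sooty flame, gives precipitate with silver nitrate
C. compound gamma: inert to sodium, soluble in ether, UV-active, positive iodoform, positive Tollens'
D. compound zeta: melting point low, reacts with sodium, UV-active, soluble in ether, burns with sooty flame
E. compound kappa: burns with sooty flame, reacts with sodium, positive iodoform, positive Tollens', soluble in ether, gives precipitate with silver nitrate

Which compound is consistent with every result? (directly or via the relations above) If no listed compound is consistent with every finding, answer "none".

Per-candidate check:
(A) compound theta — fails on reacts with sodium (predicts inert to sodium, not reacts with sodium)
(B) compound beta — fails on positive iodoform, UV-active, reacts with sodium, soluble in ether (predicts inert to sodium, not reacts with sodium)
(C) compound gamma — fails on burns with sooty flame, reacts with sodium (predicts inert to sodium, not reacts with sodium)
(D) compound zeta — burns with sooty flame +; positive iodoform -; UV-active +; reacts with sodium +; soluble in ether +
(E) compound kappa — burns with sooty flame +; positive iodoform +; UV-active + (through positive iodoform → UV-active); reacts with sodium +; soluble in ether +
Only (E) is consistent with every observation.

E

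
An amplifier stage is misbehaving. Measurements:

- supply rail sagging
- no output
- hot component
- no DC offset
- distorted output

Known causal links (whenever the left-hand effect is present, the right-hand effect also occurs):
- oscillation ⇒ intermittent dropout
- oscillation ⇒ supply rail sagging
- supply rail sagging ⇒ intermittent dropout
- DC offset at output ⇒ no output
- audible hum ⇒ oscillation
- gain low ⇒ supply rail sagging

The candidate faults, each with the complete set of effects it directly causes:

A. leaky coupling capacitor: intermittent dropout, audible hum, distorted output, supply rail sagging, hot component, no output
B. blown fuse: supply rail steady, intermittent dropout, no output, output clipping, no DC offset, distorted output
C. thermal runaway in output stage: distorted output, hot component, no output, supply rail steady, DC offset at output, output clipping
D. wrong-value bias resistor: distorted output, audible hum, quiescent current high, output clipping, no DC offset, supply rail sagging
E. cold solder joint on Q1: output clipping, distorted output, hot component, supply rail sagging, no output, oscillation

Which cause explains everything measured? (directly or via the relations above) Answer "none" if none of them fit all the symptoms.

none

For each candidate, compare predicted effects to what was observed:
(A) leaky coupling capacitor — supply rail sagging ✓; no output ✓; hot component ✓; no DC offset ✗; distorted output ✓
(B) blown fuse — fails on supply rail sagging, hot component (predicts supply rail steady, not supply rail sagging)
(C) thermal runaway in output stage — supply rail sagging ✗; no output ✓; hot component ✓; no DC offset ✗; distorted output ✓
(D) wrong-value bias resistor — supply rail sagging ✓; no output ✗; hot component ✗; no DC offset ✓; distorted output ✓
(E) cold solder joint on Q1 — supply rail sagging ✓; no output ✓; hot component ✓; no DC offset ✗; distorted output ✓
None of the listed candidates fits everything.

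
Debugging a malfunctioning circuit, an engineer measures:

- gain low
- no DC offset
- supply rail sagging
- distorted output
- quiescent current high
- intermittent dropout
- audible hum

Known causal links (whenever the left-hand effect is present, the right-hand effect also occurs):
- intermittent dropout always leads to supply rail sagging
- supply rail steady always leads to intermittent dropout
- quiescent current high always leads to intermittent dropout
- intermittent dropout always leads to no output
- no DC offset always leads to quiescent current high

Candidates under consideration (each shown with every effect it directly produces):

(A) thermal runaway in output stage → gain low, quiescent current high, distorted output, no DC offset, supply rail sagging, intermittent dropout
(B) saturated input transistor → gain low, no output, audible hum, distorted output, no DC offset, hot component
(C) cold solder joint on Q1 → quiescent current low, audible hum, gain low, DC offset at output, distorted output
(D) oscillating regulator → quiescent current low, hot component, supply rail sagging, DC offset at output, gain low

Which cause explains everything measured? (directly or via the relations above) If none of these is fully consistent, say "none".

Per-candidate check:
(A) thermal runaway in output stage — does not account for audible hum
(B) saturated input transistor — accounts for every observation (supply rail sagging via no DC offset → quiescent current high → intermittent dropout → supply rail sagging)
(C) cold solder joint on Q1 — gain low match; no DC offset miss; supply rail sagging miss; distorted output match; quiescent current high miss; intermittent dropout miss; audible hum match
(D) oscillating regulator — fails on no DC offset, distorted output, quiescent current high, intermittent dropout, audible hum (predicts DC offset at output, not no DC offset; predicts quiescent current low, not quiescent current high)
Only (B) is consistent with every observation.

B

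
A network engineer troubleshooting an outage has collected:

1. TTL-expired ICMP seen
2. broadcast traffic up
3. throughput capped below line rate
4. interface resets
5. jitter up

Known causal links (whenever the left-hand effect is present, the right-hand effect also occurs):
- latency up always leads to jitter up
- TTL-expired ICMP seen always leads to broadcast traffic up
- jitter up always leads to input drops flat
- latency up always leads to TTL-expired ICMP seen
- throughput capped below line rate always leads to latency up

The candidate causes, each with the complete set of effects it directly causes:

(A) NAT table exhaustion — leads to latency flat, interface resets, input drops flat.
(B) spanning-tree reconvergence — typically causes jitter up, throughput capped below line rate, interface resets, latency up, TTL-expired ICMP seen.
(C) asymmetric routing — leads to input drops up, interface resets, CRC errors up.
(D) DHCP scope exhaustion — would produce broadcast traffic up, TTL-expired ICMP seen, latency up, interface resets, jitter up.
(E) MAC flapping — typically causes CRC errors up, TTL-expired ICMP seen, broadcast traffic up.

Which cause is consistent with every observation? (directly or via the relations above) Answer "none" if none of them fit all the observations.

Testing each hypothesis:
(A) NAT table exhaustion — TTL-expired ICMP seen miss; broadcast traffic up miss; throughput capped below line rate miss; interface resets match; jitter up miss
(B) spanning-tree reconvergence — accounts for every observation (broadcast traffic up via TTL-expired ICMP seen → broadcast traffic up)
(C) asymmetric routing — does not account for TTL-expired ICMP seen, broadcast traffic up, throughput capped below line rate, jitter up
(D) DHCP scope exhaustion — does not account for throughput capped below line rate
(E) MAC flapping — TTL-expired ICMP seen match; broadcast traffic up match; throughput capped below line rate miss; interface resets miss; jitter up miss
Only (B) is consistent with every observation.

B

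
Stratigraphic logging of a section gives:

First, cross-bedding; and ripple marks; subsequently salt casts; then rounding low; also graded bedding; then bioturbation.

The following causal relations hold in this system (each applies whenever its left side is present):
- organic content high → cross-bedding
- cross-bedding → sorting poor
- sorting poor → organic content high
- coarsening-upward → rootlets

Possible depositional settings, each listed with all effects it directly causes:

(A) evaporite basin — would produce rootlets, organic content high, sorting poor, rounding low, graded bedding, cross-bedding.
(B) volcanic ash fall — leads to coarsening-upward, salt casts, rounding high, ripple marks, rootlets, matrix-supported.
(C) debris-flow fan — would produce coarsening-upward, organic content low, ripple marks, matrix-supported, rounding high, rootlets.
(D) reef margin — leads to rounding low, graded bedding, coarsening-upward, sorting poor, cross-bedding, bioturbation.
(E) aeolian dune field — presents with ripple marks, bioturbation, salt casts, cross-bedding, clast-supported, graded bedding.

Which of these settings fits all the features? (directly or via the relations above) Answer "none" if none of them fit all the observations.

none

Checking each candidate against the observations:
(A) evaporite basin — does not account for ripple marks, salt casts, bioturbation
(B) volcanic ash fall — cross-bedding ✗; ripple marks ✓; salt casts ✓; rounding low ✗; graded bedding ✗; bioturbation ✗
(C) debris-flow fan — fails on cross-bedding, salt casts, rounding low, graded bedding, bioturbation (predicts rounding high, not rounding low)
(D) reef margin — does not account for ripple marks, salt casts
(E) aeolian dune field — does not account for rounding low
None of the listed candidates fits everything.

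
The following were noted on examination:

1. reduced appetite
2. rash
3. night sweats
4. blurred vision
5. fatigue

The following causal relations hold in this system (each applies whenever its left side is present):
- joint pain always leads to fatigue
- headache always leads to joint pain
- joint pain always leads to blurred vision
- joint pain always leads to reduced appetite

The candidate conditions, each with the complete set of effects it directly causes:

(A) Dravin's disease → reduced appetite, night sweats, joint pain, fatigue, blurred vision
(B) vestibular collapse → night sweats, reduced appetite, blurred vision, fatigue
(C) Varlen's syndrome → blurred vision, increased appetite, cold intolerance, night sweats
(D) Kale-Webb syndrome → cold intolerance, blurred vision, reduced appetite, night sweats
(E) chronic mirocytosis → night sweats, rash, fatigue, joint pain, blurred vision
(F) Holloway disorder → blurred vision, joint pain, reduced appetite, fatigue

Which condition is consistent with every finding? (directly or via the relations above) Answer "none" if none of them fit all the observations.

E

Per-candidate check:
(A) Dravin's disease — does not account for rash
(B) vestibular collapse — reduced appetite match; rash miss; night sweats match; blurred vision match; fatigue match
(C) Varlen's syndrome — reduced appetite miss; rash miss; night sweats match; blurred vision match; fatigue miss
(D) Kale-Webb syndrome — reduced appetite match; rash miss; night sweats match; blurred vision match; fatigue miss
(E) chronic mirocytosis — reduced appetite match (via joint pain → reduced appetite); rash match; night sweats match; blurred vision match; fatigue match
(F) Holloway disorder — reduced appetite match; rash miss; night sweats miss; blurred vision match; fatigue match
(E) alone accounts for all the evidence.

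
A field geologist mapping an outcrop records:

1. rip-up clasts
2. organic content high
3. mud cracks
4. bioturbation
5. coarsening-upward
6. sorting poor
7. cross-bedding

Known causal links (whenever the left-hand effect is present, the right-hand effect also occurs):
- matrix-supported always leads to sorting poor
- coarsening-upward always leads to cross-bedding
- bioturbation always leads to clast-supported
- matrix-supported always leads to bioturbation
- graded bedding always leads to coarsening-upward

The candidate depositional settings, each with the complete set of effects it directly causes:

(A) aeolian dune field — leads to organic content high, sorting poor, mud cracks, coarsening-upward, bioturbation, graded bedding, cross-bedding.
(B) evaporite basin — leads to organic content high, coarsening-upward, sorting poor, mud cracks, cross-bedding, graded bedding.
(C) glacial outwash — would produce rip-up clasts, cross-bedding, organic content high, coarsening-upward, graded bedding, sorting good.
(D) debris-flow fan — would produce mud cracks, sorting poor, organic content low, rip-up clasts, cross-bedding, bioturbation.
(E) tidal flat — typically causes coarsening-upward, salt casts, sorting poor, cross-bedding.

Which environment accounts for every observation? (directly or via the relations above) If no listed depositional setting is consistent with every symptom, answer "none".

none

Testing each hypothesis:
(A) aeolian dune field — does not account for rip-up clasts
(B) evaporite basin — does not account for rip-up clasts, bioturbation
(C) glacial outwash — fails on mud cracks, bioturbation, sorting poor (predicts sorting good, not sorting poor)
(D) debris-flow fan — fails on organic content high, coarsening-upward (predicts organic content low, not organic content high)
(E) tidal flat — does not account for rip-up clasts, organic content high, mud cracks, bioturbation
No candidate is consistent with all observations.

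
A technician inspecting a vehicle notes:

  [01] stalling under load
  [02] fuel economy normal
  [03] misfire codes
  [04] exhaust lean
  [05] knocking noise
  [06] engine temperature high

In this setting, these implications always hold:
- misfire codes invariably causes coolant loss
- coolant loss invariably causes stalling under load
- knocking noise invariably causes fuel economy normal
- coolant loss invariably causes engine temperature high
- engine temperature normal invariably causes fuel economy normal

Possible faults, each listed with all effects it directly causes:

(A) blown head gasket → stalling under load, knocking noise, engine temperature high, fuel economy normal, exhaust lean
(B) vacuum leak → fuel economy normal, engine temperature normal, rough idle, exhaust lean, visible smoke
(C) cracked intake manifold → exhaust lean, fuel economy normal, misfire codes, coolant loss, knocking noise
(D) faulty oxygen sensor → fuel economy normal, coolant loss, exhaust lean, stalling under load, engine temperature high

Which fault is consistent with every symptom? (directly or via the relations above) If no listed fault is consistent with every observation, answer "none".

C

Testing each hypothesis:
(A) blown head gasket — stalling under load match; fuel economy normal match; misfire codes miss; exhaust lean match; knocking noise match; engine temperature high match
(B) vacuum leak — stalling under load miss; fuel economy normal match; misfire codes miss; exhaust lean match; knocking noise miss; engine temperature high miss
(C) cracked intake manifold — accounts for every observation (stalling under load by coolant loss → stalling under load)
(D) faulty oxygen sensor — does not account for misfire codes, knocking noise
Only (C) is consistent with every observation.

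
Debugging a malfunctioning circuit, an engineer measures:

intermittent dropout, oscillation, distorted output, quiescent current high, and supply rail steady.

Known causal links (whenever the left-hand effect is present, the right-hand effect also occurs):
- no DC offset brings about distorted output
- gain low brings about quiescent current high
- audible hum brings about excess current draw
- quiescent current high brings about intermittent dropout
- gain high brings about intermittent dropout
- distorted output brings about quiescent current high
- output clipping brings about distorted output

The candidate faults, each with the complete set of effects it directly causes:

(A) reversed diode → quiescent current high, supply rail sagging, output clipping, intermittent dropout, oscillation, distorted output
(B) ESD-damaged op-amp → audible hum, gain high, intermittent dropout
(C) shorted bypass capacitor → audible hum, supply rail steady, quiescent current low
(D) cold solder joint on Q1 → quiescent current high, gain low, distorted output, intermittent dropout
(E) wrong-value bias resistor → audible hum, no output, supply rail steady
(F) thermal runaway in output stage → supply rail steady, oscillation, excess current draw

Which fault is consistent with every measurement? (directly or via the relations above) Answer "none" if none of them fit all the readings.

Checking each candidate against the observations:
(A) reversed diode — intermittent dropout match; oscillation match; distorted output match; quiescent current high match; supply rail steady miss
(B) ESD-damaged op-amp — intermittent dropout match; oscillation miss; distorted output miss; quiescent current high miss; supply rail steady miss
(C) shorted bypass capacitor — intermittent dropout miss; oscillation miss; distorted output miss; quiescent current high miss; supply rail steady match
(D) cold solder joint on Q1 — does not account for oscillation, supply rail steady
(E) wrong-value bias resistor — intermittent dropout miss; oscillation miss; distorted output miss; quiescent current high miss; supply rail steady match
(F) thermal runaway in output stage — does not account for intermittent dropout, distorted output, quiescent current high
None of the listed candidates fits everything.

none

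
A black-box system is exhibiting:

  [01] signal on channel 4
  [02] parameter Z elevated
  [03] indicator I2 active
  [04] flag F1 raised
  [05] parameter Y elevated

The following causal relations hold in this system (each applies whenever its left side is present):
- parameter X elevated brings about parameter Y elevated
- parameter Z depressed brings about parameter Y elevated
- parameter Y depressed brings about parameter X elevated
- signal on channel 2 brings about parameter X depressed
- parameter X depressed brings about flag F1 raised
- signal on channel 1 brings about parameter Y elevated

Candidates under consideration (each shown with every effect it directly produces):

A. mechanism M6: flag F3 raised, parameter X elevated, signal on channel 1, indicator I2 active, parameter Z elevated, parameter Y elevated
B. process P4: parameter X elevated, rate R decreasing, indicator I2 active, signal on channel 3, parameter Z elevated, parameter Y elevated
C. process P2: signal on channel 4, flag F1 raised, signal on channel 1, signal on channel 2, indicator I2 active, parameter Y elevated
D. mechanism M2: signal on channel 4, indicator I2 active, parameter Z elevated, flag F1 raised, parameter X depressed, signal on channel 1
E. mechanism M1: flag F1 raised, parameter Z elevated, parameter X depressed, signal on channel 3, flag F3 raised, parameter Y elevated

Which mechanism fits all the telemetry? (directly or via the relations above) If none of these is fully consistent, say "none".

Per-candidate check:
(A) mechanism M6 — signal on channel 4 ✗; parameter Z elevated ✓; indicator I2 active ✓; flag F1 raised ✗; parameter Y elevated ✓
(B) process P4 — does not account for signal on channel 4, flag F1 raised
(C) process P2 — does not account for parameter Z elevated
(D) mechanism M2 — signal on channel 4 ✓; parameter Z elevated ✓; indicator I2 active ✓; flag F1 raised ✓; parameter Y elevated ✓ (via signal on channel 1 → parameter Y elevated)
(E) mechanism M1 — does not account for signal on channel 4, indicator I2 active
(D) alone accounts for all the evidence.

D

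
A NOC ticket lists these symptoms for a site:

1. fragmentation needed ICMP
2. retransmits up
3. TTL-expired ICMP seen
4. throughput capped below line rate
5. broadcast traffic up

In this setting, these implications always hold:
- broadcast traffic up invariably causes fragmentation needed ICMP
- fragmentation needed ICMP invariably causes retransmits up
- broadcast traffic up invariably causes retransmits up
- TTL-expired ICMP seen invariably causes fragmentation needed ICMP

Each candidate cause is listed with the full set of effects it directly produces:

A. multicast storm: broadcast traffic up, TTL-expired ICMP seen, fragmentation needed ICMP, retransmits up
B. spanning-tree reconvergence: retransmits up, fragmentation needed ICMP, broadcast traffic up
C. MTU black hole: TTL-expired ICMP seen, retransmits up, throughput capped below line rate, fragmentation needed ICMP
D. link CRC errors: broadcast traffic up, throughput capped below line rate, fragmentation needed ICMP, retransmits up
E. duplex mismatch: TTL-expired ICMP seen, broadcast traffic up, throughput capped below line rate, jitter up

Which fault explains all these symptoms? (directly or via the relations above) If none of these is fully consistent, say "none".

E

Checking each candidate against the observations:
(A) multicast storm — fragmentation needed ICMP yes; retransmits up yes; TTL-expired ICMP seen yes; throughput capped below line rate NO; broadcast traffic up yes
(B) spanning-tree reconvergence — does not account for TTL-expired ICMP seen, throughput capped below line rate
(C) MTU black hole — fragmentation needed ICMP yes; retransmits up yes; TTL-expired ICMP seen yes; throughput capped below line rate yes; broadcast traffic up NO
(D) link CRC errors — fragmentation needed ICMP yes; retransmits up yes; TTL-expired ICMP seen NO; throughput capped below line rate yes; broadcast traffic up yes
(E) duplex mismatch — fragmentation needed ICMP yes (through TTL-expired ICMP seen → fragmentation needed ICMP); retransmits up yes (through broadcast traffic up → retransmits up); TTL-expired ICMP seen yes; throughput capped below line rate yes; broadcast traffic up yes
Only (E) is consistent with every observation.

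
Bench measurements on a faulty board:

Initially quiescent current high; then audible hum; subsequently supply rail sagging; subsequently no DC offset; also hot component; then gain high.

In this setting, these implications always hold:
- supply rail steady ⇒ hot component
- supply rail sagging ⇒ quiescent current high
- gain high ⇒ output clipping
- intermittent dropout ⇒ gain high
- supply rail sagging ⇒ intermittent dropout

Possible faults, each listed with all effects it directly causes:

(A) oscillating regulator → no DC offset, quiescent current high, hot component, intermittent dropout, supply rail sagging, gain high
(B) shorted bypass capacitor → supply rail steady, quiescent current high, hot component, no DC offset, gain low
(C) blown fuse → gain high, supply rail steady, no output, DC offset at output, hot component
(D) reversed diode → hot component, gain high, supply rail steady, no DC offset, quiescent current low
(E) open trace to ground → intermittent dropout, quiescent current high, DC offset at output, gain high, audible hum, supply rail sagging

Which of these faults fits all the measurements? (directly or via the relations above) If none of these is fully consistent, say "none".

Per-candidate check:
(A) oscillating regulator — quiescent current high +; audible hum -; supply rail sagging +; no DC offset +; hot component +; gain high +
(B) shorted bypass capacitor — fails on audible hum, supply rail sagging, gain high (predicts supply rail steady, not supply rail sagging; predicts gain low, not gain high)
(C) blown fuse — quiescent current high -; audible hum -; supply rail sagging -; no DC offset -; hot component +; gain high +
(D) reversed diode — fails on quiescent current high, audible hum, supply rail sagging (predicts quiescent current low, not quiescent current high; predicts supply rail steady, not supply rail sagging)
(E) open trace to ground — quiescent current high +; audible hum +; supply rail sagging +; no DC offset -; hot component -; gain high +
Every candidate fails on at least one observation.

none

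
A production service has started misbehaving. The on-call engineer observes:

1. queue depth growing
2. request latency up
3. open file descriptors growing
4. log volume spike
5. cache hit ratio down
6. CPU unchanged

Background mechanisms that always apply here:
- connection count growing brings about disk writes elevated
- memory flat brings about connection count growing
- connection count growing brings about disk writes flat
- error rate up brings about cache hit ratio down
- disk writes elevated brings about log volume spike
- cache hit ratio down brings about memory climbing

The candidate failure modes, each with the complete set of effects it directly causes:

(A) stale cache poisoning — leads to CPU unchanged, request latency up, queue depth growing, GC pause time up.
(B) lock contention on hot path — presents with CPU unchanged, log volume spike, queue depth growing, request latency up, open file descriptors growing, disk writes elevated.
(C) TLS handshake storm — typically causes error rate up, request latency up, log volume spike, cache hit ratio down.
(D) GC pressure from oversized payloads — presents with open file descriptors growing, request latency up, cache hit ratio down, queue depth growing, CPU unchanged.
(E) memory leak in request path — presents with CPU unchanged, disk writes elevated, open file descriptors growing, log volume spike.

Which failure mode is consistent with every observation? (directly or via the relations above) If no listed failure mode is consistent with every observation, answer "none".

Per-candidate check:
(A) stale cache poisoning — does not account for open file descriptors growing, log volume spike, cache hit ratio down
(B) lock contention on hot path — does not account for cache hit ratio down
(C) TLS handshake storm — queue depth growing ✗; request latency up ✓; open file descriptors growing ✗; log volume spike ✓; cache hit ratio down ✓; CPU unchanged ✗
(D) GC pressure from oversized payloads — queue depth growing ✓; request latency up ✓; open file descriptors growing ✓; log volume spike ✗; cache hit ratio down ✓; CPU unchanged ✓
(E) memory leak in request path — does not account for queue depth growing, request latency up, cache hit ratio down
No candidate is consistent with all observations.

none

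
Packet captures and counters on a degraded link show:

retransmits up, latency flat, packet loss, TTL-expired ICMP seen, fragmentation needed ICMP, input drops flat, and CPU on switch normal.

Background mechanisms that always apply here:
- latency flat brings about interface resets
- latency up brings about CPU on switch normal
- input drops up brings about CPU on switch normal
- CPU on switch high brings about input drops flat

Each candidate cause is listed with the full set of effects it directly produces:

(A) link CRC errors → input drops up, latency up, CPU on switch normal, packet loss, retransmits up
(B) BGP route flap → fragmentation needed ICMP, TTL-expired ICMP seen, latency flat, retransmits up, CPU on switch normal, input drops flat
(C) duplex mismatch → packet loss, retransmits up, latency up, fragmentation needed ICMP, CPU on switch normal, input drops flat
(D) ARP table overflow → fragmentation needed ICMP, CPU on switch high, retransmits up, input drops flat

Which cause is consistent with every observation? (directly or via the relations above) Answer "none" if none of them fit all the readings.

none

Checking each candidate against the observations:
(A) link CRC errors — retransmits up ✓; latency flat ✗; packet loss ✓; TTL-expired ICMP seen ✗; fragmentation needed ICMP ✗; input drops flat ✗; CPU on switch normal ✓
(B) BGP route flap — retransmits up ✓; latency flat ✓; packet loss ✗; TTL-expired ICMP seen ✓; fragmentation needed ICMP ✓; input drops flat ✓; CPU on switch normal ✓
(C) duplex mismatch — fails on latency flat, TTL-expired ICMP seen (predicts latency up, not latency flat)
(D) ARP table overflow — retransmits up ✓; latency flat ✗; packet loss ✗; TTL-expired ICMP seen ✗; fragmentation needed ICMP ✓; input drops flat ✓; CPU on switch normal ✗
No candidate is consistent with all observations.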